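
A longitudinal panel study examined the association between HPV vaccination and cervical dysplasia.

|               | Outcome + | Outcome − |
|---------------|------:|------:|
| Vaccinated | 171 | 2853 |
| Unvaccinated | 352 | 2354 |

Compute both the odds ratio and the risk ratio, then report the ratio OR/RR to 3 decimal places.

Cells: a = 171, b = 2853, c = 352, d = 2354.
OR = (171·2354)/(2853·352) = 402534/1004256 = 0.40083
Risk in exposed = 171/3024 = 0.05655; risk in unexposed = 352/2706 = 0.13008; RR = 0.43471
OR/RR = 0.40083 / 0.43471 = 0.92206
The outcome is not rare, so the OR lies further from 1 than the RR.

0.922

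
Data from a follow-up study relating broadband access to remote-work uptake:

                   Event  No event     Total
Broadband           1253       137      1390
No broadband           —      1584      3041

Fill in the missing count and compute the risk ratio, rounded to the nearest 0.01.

1.88

The missing cell is in the unexposed row: 3041 − 1584 = 1457.
So a = 1253, b = 137, c = 1457, d = 1584.
RR = [a/(a+b)] / [c/(c+d)] = (1253/1390) / (1457/3041) = 0.90144/0.47912 = 1.88145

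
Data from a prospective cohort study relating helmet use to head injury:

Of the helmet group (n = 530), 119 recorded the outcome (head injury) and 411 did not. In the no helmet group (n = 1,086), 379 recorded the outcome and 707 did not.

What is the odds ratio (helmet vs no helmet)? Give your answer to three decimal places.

0.540

From the description: a = 119, b = 411, c = 379, d = 707.
OR = (a·d)/(b·c) = (119 × 707) / (411 × 379) = 84133 / 155769 = 0.54011
Exposure is associated with lower odds of head injury (OR = 0.54 < 1).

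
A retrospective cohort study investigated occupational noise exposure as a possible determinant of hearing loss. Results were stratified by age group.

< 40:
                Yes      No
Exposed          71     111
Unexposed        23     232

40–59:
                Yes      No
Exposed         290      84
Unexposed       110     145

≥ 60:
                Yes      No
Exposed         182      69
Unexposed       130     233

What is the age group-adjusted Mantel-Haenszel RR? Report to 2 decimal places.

2.08

RR_MH = Σ(aᵢ·n₀ᵢ/nᵢ) / Σ(cᵢ·n₁ᵢ/nᵢ), with n₁ᵢ = aᵢ+bᵢ (exposed), n₀ᵢ = cᵢ+dᵢ (unexposed), nᵢ = n₁ᵢ+n₀ᵢ.
Stratum 1 (< 40): n₁ = 182, n₀ = 255, n = 437; a·n₀/n = 71·255/437 = 41.4302; c·n₁/n = 23·182/437 = 9.5789
Stratum 2 (40–59): n₁ = 374, n₀ = 255, n = 629; a·n₀/n = 290·255/629 = 117.5676; c·n₁/n = 110·374/629 = 65.4054
Stratum 3 (≥ 60): n₁ = 251, n₀ = 363, n = 614; a·n₀/n = 182·363/614 = 107.5993; c·n₁/n = 130·251/614 = 53.1433
RR_MH = (41.4302 + 117.5676 + 107.5993) / (9.5789 + 65.4054 + 53.1433) = 266.5971 / 128.1277 = 2.08071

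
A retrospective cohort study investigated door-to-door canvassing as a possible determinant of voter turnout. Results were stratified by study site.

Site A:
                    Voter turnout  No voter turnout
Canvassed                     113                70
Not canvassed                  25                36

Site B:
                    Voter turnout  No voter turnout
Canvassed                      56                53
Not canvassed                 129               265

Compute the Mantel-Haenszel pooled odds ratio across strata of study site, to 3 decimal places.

2.224

OR_MH = Σ(aᵢdᵢ/nᵢ) / Σ(bᵢcᵢ/nᵢ), where nᵢ is the stratum total.
Stratum 1 (Site A): n = 244; a·d/n = 113·36/244 = 16.6721; b·c/n = 70·25/244 = 7.1721
Stratum 2 (Site B): n = 503; a·d/n = 56·265/503 = 29.5030; b·c/n = 53·129/503 = 13.5924
OR_MH = (16.6721 + 29.5030) / (7.1721 + 13.5924) = 46.1751 / 20.7646 = 2.22374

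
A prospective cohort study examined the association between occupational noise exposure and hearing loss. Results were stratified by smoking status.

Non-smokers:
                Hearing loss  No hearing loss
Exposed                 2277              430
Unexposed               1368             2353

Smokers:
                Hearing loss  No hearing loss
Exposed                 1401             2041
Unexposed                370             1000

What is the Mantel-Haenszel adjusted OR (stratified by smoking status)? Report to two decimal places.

4.53

OR_MH = Σ(aᵢdᵢ/nᵢ) / Σ(bᵢcᵢ/nᵢ), where nᵢ is the stratum total.
Stratum 1 (Non-smokers): n = 6428; a·d/n = 2277·2353/6428 = 833.5067; b·c/n = 430·1368/6428 = 91.5121
Stratum 2 (Smokers): n = 4812; a·d/n = 1401·1000/4812 = 291.1471; b·c/n = 2041·370/4812 = 156.9347
OR_MH = (833.5067 + 291.1471) / (91.5121 + 156.9347) = 1124.6538 / 248.4469 = 4.52674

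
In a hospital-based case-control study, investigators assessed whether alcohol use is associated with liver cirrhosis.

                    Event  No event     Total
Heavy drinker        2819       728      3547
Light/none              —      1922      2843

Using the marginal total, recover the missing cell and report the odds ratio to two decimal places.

The missing cell is in the unexposed row: 2843 − 1922 = 921.
So a = 2819, b = 728, c = 921, d = 1922.
OR = (a·d)/(b·c) = (2819 × 1922) / (728 × 921) = 5418118 / 670488 = 8.08086

8.08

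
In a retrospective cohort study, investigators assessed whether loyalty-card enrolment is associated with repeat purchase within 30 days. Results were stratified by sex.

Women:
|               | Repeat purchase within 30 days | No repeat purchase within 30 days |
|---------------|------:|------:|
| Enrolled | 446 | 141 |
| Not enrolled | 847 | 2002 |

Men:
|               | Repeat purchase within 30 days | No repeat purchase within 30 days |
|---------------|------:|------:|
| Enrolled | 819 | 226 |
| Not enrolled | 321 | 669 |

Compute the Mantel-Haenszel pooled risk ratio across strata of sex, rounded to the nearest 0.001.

2.482

RR_MH = Σ(aᵢ·n₀ᵢ/nᵢ) / Σ(cᵢ·n₁ᵢ/nᵢ), with n₁ᵢ = aᵢ+bᵢ (exposed), n₀ᵢ = cᵢ+dᵢ (unexposed), nᵢ = n₁ᵢ+n₀ᵢ.
Stratum 1 (Women): n₁ = 587, n₀ = 2849, n = 3436; a·n₀/n = 446·2849/3436 = 369.8062; c·n₁/n = 847·587/3436 = 144.6999
Stratum 2 (Men): n₁ = 1045, n₀ = 990, n = 2035; a·n₀/n = 819·990/2035 = 398.4324; c·n₁/n = 321·1045/2035 = 164.8378
RR_MH = (369.8062 + 398.4324) / (144.6999 + 164.8378) = 768.2386 / 309.5378 = 2.48189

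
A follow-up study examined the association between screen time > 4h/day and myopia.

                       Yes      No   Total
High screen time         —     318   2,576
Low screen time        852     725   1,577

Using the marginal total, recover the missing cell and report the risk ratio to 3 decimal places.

The missing cell is in the exposed row: 2576 − 318 = 2258.
So a = 2258, b = 318, c = 852, d = 725.
RR = [a/(a+b)] / [c/(c+d)] = (2258/2576) / (852/1577) = 0.87655/0.54027 = 1.62245

1.622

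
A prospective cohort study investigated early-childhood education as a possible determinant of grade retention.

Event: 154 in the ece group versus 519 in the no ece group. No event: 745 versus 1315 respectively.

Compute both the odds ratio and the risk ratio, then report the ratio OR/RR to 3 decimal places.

From the description: a = 154, b = 745, c = 519, d = 1315.
OR = (154·1315)/(745·519) = 202510/386655 = 0.52375
Risk in exposed = 154/899 = 0.17130; risk in unexposed = 519/1834 = 0.28299; RR = 0.60533
OR/RR = 0.52375 / 0.60533 = 0.86523
The outcome is not rare, so the OR lies further from 1 than the RR.

0.865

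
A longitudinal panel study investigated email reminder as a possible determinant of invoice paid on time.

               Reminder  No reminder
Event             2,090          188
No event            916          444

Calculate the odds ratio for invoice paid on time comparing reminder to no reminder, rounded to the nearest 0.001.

Reading the table with exposure as columns: a = 2090 (Reminder, case), b = 916 (Reminder, non-case), c = 188 (No reminder, case), d = 444.
OR = (a·d)/(b·c) = (2090 × 444) / (916 × 188) = 927960 / 172208 = 5.38860
The odds of invoice paid on time are about 5.39 times as high in the reminder group.

5.389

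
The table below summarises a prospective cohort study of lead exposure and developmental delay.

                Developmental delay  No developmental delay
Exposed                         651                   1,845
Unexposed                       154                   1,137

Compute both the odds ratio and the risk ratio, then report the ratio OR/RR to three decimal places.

1.191

Cells: a = 651, b = 1845, c = 154, d = 1137.
OR = (651·1137)/(1845·154) = 740187/284130 = 2.60510
Risk in exposed = 651/2496 = 0.26082; risk in unexposed = 154/1291 = 0.11929; RR = 2.18646
OR/RR = 2.60510 / 2.18646 = 1.19147
The outcome is not rare, so the OR lies further from 1 than the RR.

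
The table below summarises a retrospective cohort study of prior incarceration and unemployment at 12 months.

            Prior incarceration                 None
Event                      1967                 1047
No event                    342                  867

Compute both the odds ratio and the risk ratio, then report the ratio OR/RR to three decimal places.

Reading the table with exposure as columns: a = 1967 (Prior incarceration, case), b = 342 (Prior incarceration, non-case), c = 1047 (None, case), d = 867.
OR = (1967·867)/(342·1047) = 1705389/358074 = 4.76267
Risk in exposed = 1967/2309 = 0.85188; risk in unexposed = 1047/1914 = 0.54702; RR = 1.55731
OR/RR = 4.76267 / 1.55731 = 3.05826
The outcome is not rare, so the OR lies further from 1 than the RR.

3.058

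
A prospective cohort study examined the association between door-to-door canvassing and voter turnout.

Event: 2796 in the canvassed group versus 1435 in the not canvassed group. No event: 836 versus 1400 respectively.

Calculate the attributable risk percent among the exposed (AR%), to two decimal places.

34.25

From the description: a = 2796, b = 836, c = 1435, d = 1400.
Risk in exposed = 2796/3632 = 0.76982; risk in unexposed = 1435/2835 = 0.50617.
RR = 0.76982/0.50617 = 1.52087
AR% = (RR − 1)/RR × 100 = (1.52087 − 1)/1.52087 × 100 = 34.2482%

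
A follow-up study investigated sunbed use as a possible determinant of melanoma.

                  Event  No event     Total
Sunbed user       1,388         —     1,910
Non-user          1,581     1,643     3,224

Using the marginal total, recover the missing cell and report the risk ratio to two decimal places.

The missing cell is in the exposed row: 1910 − 1388 = 522.
So a = 1388, b = 522, c = 1581, d = 1643.
RR = [a/(a+b)] / [c/(c+d)] = (1388/1910) / (1581/3224) = 0.72670/0.49038 = 1.48190

1.48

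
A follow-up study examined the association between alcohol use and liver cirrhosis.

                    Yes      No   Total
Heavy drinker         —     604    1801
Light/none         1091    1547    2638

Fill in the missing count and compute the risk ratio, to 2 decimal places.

The missing cell is in the exposed row: 1801 − 604 = 1197.
So a = 1197, b = 604, c = 1091, d = 1547.
RR = [a/(a+b)] / [c/(c+d)] = (1197/1801) / (1091/2638) = 0.66463/0.41357 = 1.60705

1.61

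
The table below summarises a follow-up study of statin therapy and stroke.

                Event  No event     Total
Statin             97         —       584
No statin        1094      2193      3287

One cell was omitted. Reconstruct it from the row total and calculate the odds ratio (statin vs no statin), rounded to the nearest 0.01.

0.40

The missing cell is in the exposed row: 584 − 97 = 487.
So a = 97, b = 487, c = 1094, d = 2193.
OR = (a·d)/(b·c) = (97 × 2193) / (487 × 1094) = 212721 / 532778 = 0.39927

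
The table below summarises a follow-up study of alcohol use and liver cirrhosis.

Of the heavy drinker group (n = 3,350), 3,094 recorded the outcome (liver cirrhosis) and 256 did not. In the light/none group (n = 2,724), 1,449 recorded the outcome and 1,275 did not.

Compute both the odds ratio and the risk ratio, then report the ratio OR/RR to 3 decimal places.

6.125

From the description: a = 3094, b = 256, c = 1449, d = 1275.
OR = (3094·1275)/(256·1449) = 3944850/370944 = 10.63462
Risk in exposed = 3094/3350 = 0.92358; risk in unexposed = 1449/2724 = 0.53194; RR = 1.73626
OR/RR = 10.63462 / 1.73626 = 6.12503
The outcome is not rare, so the OR lies further from 1 than the RR.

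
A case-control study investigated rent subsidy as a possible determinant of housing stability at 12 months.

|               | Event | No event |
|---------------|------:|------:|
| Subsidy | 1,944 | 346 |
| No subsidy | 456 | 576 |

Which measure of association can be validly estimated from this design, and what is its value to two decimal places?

7.10

Cells: a = 1944, b = 346, c = 456, d = 576.
This is a case-control study: participants were sampled on outcome status, so risks in the source population cannot be estimated directly — relative risk is not valid here. The odds ratio is the appropriate measure.
OR = (a·d)/(b·c) = (1944 × 576) / (346 × 456) = 1119744 / 157776 = 7.09705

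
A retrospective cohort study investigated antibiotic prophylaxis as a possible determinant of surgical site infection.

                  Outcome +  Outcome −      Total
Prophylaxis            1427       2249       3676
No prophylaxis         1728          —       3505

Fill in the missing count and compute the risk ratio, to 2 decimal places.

0.79

The missing cell is in the unexposed row: 3505 − 1728 = 1777.
So a = 1427, b = 2249, c = 1728, d = 1777.
RR = [a/(a+b)] / [c/(c+d)] = (1427/3676) / (1728/3505) = 0.38819/0.49301 = 0.78740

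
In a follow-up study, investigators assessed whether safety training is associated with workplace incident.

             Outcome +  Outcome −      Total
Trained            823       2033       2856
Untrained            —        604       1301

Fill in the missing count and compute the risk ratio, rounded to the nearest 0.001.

The missing cell is in the unexposed row: 1301 − 604 = 697.
So a = 823, b = 2033, c = 697, d = 604.
RR = [a/(a+b)] / [c/(c+d)] = (823/2856) / (697/1301) = 0.28817/0.53574 = 0.53788

0.538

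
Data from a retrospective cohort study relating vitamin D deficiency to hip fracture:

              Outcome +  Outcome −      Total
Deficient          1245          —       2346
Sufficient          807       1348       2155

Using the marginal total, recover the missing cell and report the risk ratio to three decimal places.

1.417

The missing cell is in the exposed row: 2346 − 1245 = 1101.
So a = 1245, b = 1101, c = 807, d = 1348.
RR = [a/(a+b)] / [c/(c+d)] = (1245/2346) / (807/2155) = 0.53069/0.37448 = 1.41715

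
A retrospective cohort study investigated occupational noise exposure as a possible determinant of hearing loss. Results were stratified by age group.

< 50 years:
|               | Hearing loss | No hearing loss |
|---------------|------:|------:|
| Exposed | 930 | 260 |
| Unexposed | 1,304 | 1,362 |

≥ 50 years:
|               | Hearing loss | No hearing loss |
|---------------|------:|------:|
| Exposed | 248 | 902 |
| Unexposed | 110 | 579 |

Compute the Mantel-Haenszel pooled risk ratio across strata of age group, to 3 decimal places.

RR_MH = Σ(aᵢ·n₀ᵢ/nᵢ) / Σ(cᵢ·n₁ᵢ/nᵢ), with n₁ᵢ = aᵢ+bᵢ (exposed), n₀ᵢ = cᵢ+dᵢ (unexposed), nᵢ = n₁ᵢ+n₀ᵢ.
Stratum 1 (< 50 years): n₁ = 1190, n₀ = 2666, n = 3856; a·n₀/n = 930·2666/3856 = 642.9927; c·n₁/n = 1304·1190/3856 = 402.4274
Stratum 2 (≥ 50 years): n₁ = 1150, n₀ = 689, n = 1839; a·n₀/n = 248·689/1839 = 92.9157; c·n₁/n = 110·1150/1839 = 68.7874
RR_MH = (642.9927 + 92.9157) / (402.4274 + 68.7874) = 735.9085 / 471.2148 = 1.56173

1.562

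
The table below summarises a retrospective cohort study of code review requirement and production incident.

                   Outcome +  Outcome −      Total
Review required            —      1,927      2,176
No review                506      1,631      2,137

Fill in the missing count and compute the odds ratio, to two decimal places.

0.42

The missing cell is in the exposed row: 2176 − 1927 = 249.
So a = 249, b = 1927, c = 506, d = 1631.
OR = (a·d)/(b·c) = (249 × 1631) / (1927 × 506) = 406119 / 975062 = 0.41651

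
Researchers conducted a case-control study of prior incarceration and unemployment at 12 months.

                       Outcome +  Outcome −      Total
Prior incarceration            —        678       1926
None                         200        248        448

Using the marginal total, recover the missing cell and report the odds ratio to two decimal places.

2.28

The missing cell is in the exposed row: 1926 − 678 = 1248.
So a = 1248, b = 678, c = 200, d = 248.
OR = (a·d)/(b·c) = (1248 × 248) / (678 × 200) = 309504 / 135600 = 2.28248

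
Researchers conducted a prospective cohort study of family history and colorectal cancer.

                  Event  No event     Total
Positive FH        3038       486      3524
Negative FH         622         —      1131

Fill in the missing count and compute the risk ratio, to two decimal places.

The missing cell is in the unexposed row: 1131 − 622 = 509.
So a = 3038, b = 486, c = 622, d = 509.
RR = [a/(a+b)] / [c/(c+d)] = (3038/3524) / (622/1131) = 0.86209/0.54996 = 1.56756

1.57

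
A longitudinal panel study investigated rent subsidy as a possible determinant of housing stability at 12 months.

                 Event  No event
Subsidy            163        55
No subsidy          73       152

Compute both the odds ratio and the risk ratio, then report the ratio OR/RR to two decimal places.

Cells: a = 163, b = 55, c = 73, d = 152.
OR = (163·152)/(55·73) = 24776/4015 = 6.17086
Risk in exposed = 163/218 = 0.74771; risk in unexposed = 73/225 = 0.32444; RR = 2.30457
OR/RR = 6.17086 / 2.30457 = 2.67766
The outcome is not rare, so the OR lies further from 1 than the RR.

2.68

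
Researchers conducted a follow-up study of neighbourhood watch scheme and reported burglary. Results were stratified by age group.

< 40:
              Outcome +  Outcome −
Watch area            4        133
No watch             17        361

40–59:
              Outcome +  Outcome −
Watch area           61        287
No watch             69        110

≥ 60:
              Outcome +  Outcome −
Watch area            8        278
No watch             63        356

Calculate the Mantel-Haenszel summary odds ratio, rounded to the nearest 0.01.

OR_MH = Σ(aᵢdᵢ/nᵢ) / Σ(bᵢcᵢ/nᵢ), where nᵢ is the stratum total.
Stratum 1 (< 40): n = 515; a·d/n = 4·361/515 = 2.8039; b·c/n = 133·17/515 = 4.3903
Stratum 2 (40–59): n = 527; a·d/n = 61·110/527 = 12.7324; b·c/n = 287·69/527 = 37.5769
Stratum 3 (≥ 60): n = 705; a·d/n = 8·356/705 = 4.0397; b·c/n = 278·63/705 = 24.8426
OR_MH = (2.8039 + 12.7324 + 4.0397) / (4.3903 + 37.5769 + 24.8426) = 19.5760 / 66.8097 = 0.29301

0.29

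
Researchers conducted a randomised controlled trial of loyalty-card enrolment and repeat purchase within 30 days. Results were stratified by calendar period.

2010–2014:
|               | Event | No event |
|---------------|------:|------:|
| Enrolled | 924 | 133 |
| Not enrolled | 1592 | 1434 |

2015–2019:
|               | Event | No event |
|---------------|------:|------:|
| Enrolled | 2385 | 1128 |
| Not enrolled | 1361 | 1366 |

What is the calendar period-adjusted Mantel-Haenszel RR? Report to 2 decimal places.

1.47

RR_MH = Σ(aᵢ·n₀ᵢ/nᵢ) / Σ(cᵢ·n₁ᵢ/nᵢ), with n₁ᵢ = aᵢ+bᵢ (exposed), n₀ᵢ = cᵢ+dᵢ (unexposed), nᵢ = n₁ᵢ+n₀ᵢ.
Stratum 1 (2010–2014): n₁ = 1057, n₀ = 3026, n = 4083; a·n₀/n = 924·3026/4083 = 684.7965; c·n₁/n = 1592·1057/4083 = 412.1342
Stratum 2 (2015–2019): n₁ = 3513, n₀ = 2727, n = 6240; a·n₀/n = 2385·2727/6240 = 1042.2909; c·n₁/n = 1361·3513/6240 = 766.2168
RR_MH = (684.7965 + 1042.2909) / (412.1342 + 766.2168) = 1727.0873 / 1178.3510 = 1.46568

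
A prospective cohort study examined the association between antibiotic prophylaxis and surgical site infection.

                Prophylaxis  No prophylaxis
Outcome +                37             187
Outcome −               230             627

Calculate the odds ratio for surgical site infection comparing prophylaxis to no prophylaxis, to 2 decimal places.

Reading the table with exposure as columns: a = 37 (Prophylaxis, case), b = 230 (Prophylaxis, non-case), c = 187 (No prophylaxis, case), d = 627.
OR = (a·d)/(b·c) = (37 × 627) / (230 × 187) = 23199 / 43010 = 0.53939
Exposure is associated with lower odds of surgical site infection (OR = 0.54 < 1).

0.54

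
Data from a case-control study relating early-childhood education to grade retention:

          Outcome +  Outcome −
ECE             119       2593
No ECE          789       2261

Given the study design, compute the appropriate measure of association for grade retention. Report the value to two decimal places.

0.13

Cells: a = 119, b = 2593, c = 789, d = 2261.
This is a case-control study: participants were sampled on outcome status, so risks in the source population cannot be estimated directly — relative risk is not valid here. The odds ratio is the appropriate measure.
OR = (a·d)/(b·c) = (119 × 2261) / (2593 × 789) = 269059 / 2045877 = 0.13151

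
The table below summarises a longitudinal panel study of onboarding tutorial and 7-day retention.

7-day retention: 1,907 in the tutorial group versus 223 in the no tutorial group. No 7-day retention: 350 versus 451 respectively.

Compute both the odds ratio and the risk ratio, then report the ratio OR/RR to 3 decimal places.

From the description: a = 1907, b = 350, c = 223, d = 451.
OR = (1907·451)/(350·223) = 860057/78050 = 11.01931
Risk in exposed = 1907/2257 = 0.84493; risk in unexposed = 223/674 = 0.33086; RR = 2.55373
OR/RR = 11.01931 / 2.55373 = 4.31499
The outcome is not rare, so the OR lies further from 1 than the RR.

4.315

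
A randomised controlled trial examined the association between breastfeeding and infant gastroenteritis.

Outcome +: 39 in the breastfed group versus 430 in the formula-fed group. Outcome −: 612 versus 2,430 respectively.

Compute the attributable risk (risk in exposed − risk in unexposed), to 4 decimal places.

-0.0904

From the description: a = 39, b = 612, c = 430, d = 2430.
Risk in exposed = 39/651 = 0.059908; risk in unexposed = 430/2860 = 0.150350.
Risk difference = 0.059908 − 0.150350 = -0.090442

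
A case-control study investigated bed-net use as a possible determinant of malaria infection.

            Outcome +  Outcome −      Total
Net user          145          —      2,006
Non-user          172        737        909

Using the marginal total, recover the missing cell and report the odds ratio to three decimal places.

The missing cell is in the exposed row: 2006 − 145 = 1861.
So a = 145, b = 1861, c = 172, d = 737.
OR = (a·d)/(b·c) = (145 × 737) / (1861 × 172) = 106865 / 320092 = 0.33386

0.334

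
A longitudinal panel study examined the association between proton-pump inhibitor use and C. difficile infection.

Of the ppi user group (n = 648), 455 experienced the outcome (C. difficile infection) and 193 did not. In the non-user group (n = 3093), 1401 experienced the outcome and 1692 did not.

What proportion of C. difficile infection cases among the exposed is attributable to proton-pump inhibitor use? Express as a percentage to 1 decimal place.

35.5

From the description: a = 455, b = 193, c = 1401, d = 1692.
Risk in exposed = 455/648 = 0.70216; risk in unexposed = 1401/3093 = 0.45296.
RR = 0.70216/0.45296 = 1.55017
AR% = (RR − 1)/RR × 100 = (1.55017 − 1)/1.55017 × 100 = 35.4908%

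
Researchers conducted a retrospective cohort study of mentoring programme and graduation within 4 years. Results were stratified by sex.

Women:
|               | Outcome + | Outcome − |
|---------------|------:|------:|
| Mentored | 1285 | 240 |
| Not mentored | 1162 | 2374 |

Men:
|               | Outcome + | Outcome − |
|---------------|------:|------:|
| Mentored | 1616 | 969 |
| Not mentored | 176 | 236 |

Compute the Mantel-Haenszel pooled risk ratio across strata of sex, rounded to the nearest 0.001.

RR_MH = Σ(aᵢ·n₀ᵢ/nᵢ) / Σ(cᵢ·n₁ᵢ/nᵢ), with n₁ᵢ = aᵢ+bᵢ (exposed), n₀ᵢ = cᵢ+dᵢ (unexposed), nᵢ = n₁ᵢ+n₀ᵢ.
Stratum 1 (Women): n₁ = 1525, n₀ = 3536, n = 5061; a·n₀/n = 1285·3536/5061 = 897.7989; c·n₁/n = 1162·1525/5061 = 350.1383
Stratum 2 (Men): n₁ = 2585, n₀ = 412, n = 2997; a·n₀/n = 1616·412/2997 = 222.1528; c·n₁/n = 176·2585/2997 = 151.8051
RR_MH = (897.7989 + 222.1528) / (350.1383 + 151.8051) = 1119.9517 / 501.9435 = 2.23123

2.231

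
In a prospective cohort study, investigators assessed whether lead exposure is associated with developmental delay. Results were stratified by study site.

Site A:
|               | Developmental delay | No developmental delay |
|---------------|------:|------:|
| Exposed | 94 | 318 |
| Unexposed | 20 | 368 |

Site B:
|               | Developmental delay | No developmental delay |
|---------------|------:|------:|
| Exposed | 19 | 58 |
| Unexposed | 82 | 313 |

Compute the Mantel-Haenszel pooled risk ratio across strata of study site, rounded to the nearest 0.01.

2.60

RR_MH = Σ(aᵢ·n₀ᵢ/nᵢ) / Σ(cᵢ·n₁ᵢ/nᵢ), with n₁ᵢ = aᵢ+bᵢ (exposed), n₀ᵢ = cᵢ+dᵢ (unexposed), nᵢ = n₁ᵢ+n₀ᵢ.
Stratum 1 (Site A): n₁ = 412, n₀ = 388, n = 800; a·n₀/n = 94·388/800 = 45.5900; c·n₁/n = 20·412/800 = 10.3000
Stratum 2 (Site B): n₁ = 77, n₀ = 395, n = 472; a·n₀/n = 19·395/472 = 15.9004; c·n₁/n = 82·77/472 = 13.3771
RR_MH = (45.5900 + 15.9004) / (10.3000 + 13.3771) = 61.4904 / 23.6771 = 2.59704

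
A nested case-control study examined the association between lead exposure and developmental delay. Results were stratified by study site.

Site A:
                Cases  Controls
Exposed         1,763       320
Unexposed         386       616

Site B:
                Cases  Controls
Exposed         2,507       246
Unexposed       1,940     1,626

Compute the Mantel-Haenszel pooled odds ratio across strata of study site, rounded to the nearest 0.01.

8.63

OR_MH = Σ(aᵢdᵢ/nᵢ) / Σ(bᵢcᵢ/nᵢ), where nᵢ is the stratum total.
Stratum 1 (Site A): n = 3085; a·d/n = 1763·616/3085 = 352.0285; b·c/n = 320·386/3085 = 40.0389
Stratum 2 (Site B): n = 6319; a·d/n = 2507·1626/6319 = 645.0992; b·c/n = 246·1940/6319 = 75.5246
OR_MH = (352.0285 + 645.0992) / (40.0389 + 75.5246) = 997.1277 / 115.5635 = 8.62840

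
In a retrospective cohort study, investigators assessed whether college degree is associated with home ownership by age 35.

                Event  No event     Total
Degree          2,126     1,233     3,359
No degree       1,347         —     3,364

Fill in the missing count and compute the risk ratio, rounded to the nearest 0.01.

1.58

The missing cell is in the unexposed row: 3364 − 1347 = 2017.
So a = 2126, b = 1233, c = 1347, d = 2017.
RR = [a/(a+b)] / [c/(c+d)] = (2126/3359) / (1347/3364) = 0.63293/0.40042 = 1.58067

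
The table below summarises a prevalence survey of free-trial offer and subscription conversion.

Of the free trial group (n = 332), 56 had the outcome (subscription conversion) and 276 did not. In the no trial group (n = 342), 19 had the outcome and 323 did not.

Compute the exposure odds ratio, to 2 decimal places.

3.45

From the description: a = 56, b = 276, c = 19, d = 323.
OR = (a·d)/(b·c) = (56 × 323) / (276 × 19) = 18088 / 5244 = 3.44928
The odds of subscription conversion are about 3.45 times as high in the free trial group.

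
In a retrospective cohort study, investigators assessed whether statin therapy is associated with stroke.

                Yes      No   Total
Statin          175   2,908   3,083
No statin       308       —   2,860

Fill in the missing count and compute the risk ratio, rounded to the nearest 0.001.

The missing cell is in the unexposed row: 2860 − 308 = 2552.
So a = 175, b = 2908, c = 308, d = 2552.
RR = [a/(a+b)] / [c/(c+d)] = (175/3083) / (308/2860) = 0.05676/0.10769 = 0.52708

0.527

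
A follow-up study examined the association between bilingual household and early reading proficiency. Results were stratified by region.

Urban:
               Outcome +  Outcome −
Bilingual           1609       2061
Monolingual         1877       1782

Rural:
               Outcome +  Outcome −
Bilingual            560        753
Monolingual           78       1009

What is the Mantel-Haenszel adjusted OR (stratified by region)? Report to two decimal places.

1.13

OR_MH = Σ(aᵢdᵢ/nᵢ) / Σ(bᵢcᵢ/nᵢ), where nᵢ is the stratum total.
Stratum 1 (Urban): n = 7329; a·d/n = 1609·1782/7329 = 391.2182; b·c/n = 2061·1877/7329 = 527.8342
Stratum 2 (Rural): n = 2400; a·d/n = 560·1009/2400 = 235.4333; b·c/n = 753·78/2400 = 24.4725
OR_MH = (391.2182 + 235.4333) / (527.8342 + 24.4725) = 626.6515 / 552.3067 = 1.13461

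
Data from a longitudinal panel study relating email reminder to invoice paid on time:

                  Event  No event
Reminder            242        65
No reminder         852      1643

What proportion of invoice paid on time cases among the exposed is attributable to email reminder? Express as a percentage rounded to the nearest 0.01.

Cells: a = 242, b = 65, c = 852, d = 1643.
Risk in exposed = 242/307 = 0.78827; risk in unexposed = 852/2495 = 0.34148.
RR = 0.78827/0.34148 = 2.30838
AR% = (RR − 1)/RR × 100 = (2.30838 − 1)/2.30838 × 100 = 56.6796%

56.68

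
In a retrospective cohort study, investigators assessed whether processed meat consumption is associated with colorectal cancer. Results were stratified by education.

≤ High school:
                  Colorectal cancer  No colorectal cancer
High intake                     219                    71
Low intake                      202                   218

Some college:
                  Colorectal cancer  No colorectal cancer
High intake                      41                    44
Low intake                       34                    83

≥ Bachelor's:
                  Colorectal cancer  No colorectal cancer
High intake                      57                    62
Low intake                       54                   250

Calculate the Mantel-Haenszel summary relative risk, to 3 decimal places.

RR_MH = Σ(aᵢ·n₀ᵢ/nᵢ) / Σ(cᵢ·n₁ᵢ/nᵢ), with n₁ᵢ = aᵢ+bᵢ (exposed), n₀ᵢ = cᵢ+dᵢ (unexposed), nᵢ = n₁ᵢ+n₀ᵢ.
Stratum 1 (≤ High school): n₁ = 290, n₀ = 420, n = 710; a·n₀/n = 219·420/710 = 129.5493; c·n₁/n = 202·290/710 = 82.5070
Stratum 2 (Some college): n₁ = 85, n₀ = 117, n = 202; a·n₀/n = 41·117/202 = 23.7475; c·n₁/n = 34·85/202 = 14.3069
Stratum 3 (≥ Bachelor's): n₁ = 119, n₀ = 304, n = 423; a·n₀/n = 57·304/423 = 40.9645; c·n₁/n = 54·119/423 = 15.1915
RR_MH = (129.5493 + 23.7475 + 40.9645) / (82.5070 + 14.3069 + 15.1915) = 194.2614 / 112.0055 = 1.73439

1.734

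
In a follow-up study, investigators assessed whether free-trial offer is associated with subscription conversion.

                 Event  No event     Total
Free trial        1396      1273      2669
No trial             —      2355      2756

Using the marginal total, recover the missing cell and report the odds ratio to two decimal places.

The missing cell is in the unexposed row: 2756 − 2355 = 401.
So a = 1396, b = 1273, c = 401, d = 2355.
OR = (a·d)/(b·c) = (1396 × 2355) / (1273 × 401) = 3287580 / 510473 = 6.44026

6.44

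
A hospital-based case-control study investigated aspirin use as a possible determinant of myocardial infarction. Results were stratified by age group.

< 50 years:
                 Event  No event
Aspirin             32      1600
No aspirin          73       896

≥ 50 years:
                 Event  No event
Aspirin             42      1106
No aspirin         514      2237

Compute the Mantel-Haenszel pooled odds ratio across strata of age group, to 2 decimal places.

OR_MH = Σ(aᵢdᵢ/nᵢ) / Σ(bᵢcᵢ/nᵢ), where nᵢ is the stratum total.
Stratum 1 (< 50 years): n = 2601; a·d/n = 32·896/2601 = 11.0235; b·c/n = 1600·73/2601 = 44.9058
Stratum 2 (≥ 50 years): n = 3899; a·d/n = 42·2237/3899 = 24.0969; b·c/n = 1106·514/3899 = 145.8025
OR_MH = (11.0235 + 24.0969) / (44.9058 + 145.8025) = 35.1204 / 190.7083 = 0.18416

0.18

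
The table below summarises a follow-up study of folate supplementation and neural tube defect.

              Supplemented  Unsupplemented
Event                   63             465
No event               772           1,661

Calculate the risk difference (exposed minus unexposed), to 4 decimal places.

Reading the table with exposure as columns: a = 63 (Supplemented, case), b = 772 (Supplemented, non-case), c = 465 (Unsupplemented, case), d = 1661.
Risk in exposed = 63/835 = 0.075449; risk in unexposed = 465/2126 = 0.218721.
Risk difference = 0.075449 − 0.218721 = -0.143272

-0.1433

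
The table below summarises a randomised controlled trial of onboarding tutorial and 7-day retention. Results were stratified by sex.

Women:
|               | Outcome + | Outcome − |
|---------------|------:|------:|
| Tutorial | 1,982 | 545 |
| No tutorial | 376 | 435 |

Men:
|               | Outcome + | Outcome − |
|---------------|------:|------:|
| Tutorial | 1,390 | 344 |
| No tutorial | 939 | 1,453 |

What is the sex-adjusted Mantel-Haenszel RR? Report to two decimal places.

1.90

RR_MH = Σ(aᵢ·n₀ᵢ/nᵢ) / Σ(cᵢ·n₁ᵢ/nᵢ), with n₁ᵢ = aᵢ+bᵢ (exposed), n₀ᵢ = cᵢ+dᵢ (unexposed), nᵢ = n₁ᵢ+n₀ᵢ.
Stratum 1 (Women): n₁ = 2527, n₀ = 811, n = 3338; a·n₀/n = 1982·811/3338 = 481.5464; c·n₁/n = 376·2527/3338 = 284.6471
Stratum 2 (Men): n₁ = 1734, n₀ = 2392, n = 4126; a·n₀/n = 1390·2392/4126 = 805.8362; c·n₁/n = 939·1734/4126 = 394.6258
RR_MH = (481.5464 + 805.8362) / (284.6471 + 394.6258) = 1287.3826 / 679.2729 = 1.89524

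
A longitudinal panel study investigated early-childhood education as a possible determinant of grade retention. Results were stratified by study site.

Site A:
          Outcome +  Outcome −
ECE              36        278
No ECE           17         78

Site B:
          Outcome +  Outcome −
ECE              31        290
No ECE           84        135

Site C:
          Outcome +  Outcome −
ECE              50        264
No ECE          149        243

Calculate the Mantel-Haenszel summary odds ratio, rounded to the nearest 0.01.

OR_MH = Σ(aᵢdᵢ/nᵢ) / Σ(bᵢcᵢ/nᵢ), where nᵢ is the stratum total.
Stratum 1 (Site A): n = 409; a·d/n = 36·78/409 = 6.8655; b·c/n = 278·17/409 = 11.5550
Stratum 2 (Site B): n = 540; a·d/n = 31·135/540 = 7.7500; b·c/n = 290·84/540 = 45.1111
Stratum 3 (Site C): n = 706; a·d/n = 50·243/706 = 17.2096; b·c/n = 264·149/706 = 55.7167
OR_MH = (6.8655 + 7.7500 + 17.2096) / (11.5550 + 45.1111 + 55.7167) = 31.8252 / 112.3828 = 0.28319

0.28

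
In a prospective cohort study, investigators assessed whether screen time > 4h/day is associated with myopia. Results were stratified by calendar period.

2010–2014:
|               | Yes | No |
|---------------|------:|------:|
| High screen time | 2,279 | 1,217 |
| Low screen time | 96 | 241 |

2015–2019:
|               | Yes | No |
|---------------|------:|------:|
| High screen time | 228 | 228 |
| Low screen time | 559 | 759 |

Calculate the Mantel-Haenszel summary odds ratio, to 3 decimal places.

2.354

OR_MH = Σ(aᵢdᵢ/nᵢ) / Σ(bᵢcᵢ/nᵢ), where nᵢ is the stratum total.
Stratum 1 (2010–2014): n = 3833; a·d/n = 2279·241/3833 = 143.2922; b·c/n = 1217·96/3833 = 30.4806
Stratum 2 (2015–2019): n = 1774; a·d/n = 228·759/1774 = 97.5490; b·c/n = 228·559/1774 = 71.8444
OR_MH = (143.2922 + 97.5490) / (30.4806 + 71.8444) = 240.8412 / 102.3250 = 2.35369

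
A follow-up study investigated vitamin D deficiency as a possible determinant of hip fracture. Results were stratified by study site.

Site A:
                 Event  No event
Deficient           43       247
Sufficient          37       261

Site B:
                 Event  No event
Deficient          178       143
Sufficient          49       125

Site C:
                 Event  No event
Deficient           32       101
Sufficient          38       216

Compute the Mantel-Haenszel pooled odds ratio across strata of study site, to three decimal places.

2.067

OR_MH = Σ(aᵢdᵢ/nᵢ) / Σ(bᵢcᵢ/nᵢ), where nᵢ is the stratum total.
Stratum 1 (Site A): n = 588; a·d/n = 43·261/588 = 19.0867; b·c/n = 247·37/588 = 15.5425
Stratum 2 (Site B): n = 495; a·d/n = 178·125/495 = 44.9495; b·c/n = 143·49/495 = 14.1556
Stratum 3 (Site C): n = 387; a·d/n = 32·216/387 = 17.8605; b·c/n = 101·38/387 = 9.9173
OR_MH = (19.0867 + 44.9495 + 17.8605) / (15.5425 + 14.1556 + 9.9173) = 81.8967 / 39.6154 = 2.06730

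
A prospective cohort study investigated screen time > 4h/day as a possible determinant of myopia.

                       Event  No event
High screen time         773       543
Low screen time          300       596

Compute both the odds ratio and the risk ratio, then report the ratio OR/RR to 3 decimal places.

1.612

Cells: a = 773, b = 543, c = 300, d = 596.
OR = (773·596)/(543·300) = 460708/162900 = 2.82816
Risk in exposed = 773/1316 = 0.58739; risk in unexposed = 300/896 = 0.33482; RR = 1.75433
OR/RR = 2.82816 / 1.75433 = 1.61211
The outcome is not rare, so the OR lies further from 1 than the RR.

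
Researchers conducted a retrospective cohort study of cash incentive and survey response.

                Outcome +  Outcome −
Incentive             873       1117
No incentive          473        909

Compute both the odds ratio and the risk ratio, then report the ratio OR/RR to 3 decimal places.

1.172

Cells: a = 873, b = 1117, c = 473, d = 909.
OR = (873·909)/(1117·473) = 793557/528341 = 1.50198
Risk in exposed = 873/1990 = 0.43869; risk in unexposed = 473/1382 = 0.34226; RR = 1.28176
OR/RR = 1.50198 / 1.28176 = 1.17181
The outcome is not rare, so the OR lies further from 1 than the RR.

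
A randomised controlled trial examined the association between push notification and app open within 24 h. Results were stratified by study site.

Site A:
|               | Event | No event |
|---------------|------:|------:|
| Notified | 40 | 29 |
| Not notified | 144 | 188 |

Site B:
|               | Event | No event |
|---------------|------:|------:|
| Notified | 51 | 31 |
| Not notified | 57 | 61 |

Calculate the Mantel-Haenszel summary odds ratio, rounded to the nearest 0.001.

1.782

OR_MH = Σ(aᵢdᵢ/nᵢ) / Σ(bᵢcᵢ/nᵢ), where nᵢ is the stratum total.
Stratum 1 (Site A): n = 401; a·d/n = 40·188/401 = 18.7531; b·c/n = 29·144/401 = 10.4140
Stratum 2 (Site B): n = 200; a·d/n = 51·61/200 = 15.5550; b·c/n = 31·57/200 = 8.8350
OR_MH = (18.7531 + 15.5550) / (10.4140 + 8.8350) = 34.3081 / 19.2490 = 1.78234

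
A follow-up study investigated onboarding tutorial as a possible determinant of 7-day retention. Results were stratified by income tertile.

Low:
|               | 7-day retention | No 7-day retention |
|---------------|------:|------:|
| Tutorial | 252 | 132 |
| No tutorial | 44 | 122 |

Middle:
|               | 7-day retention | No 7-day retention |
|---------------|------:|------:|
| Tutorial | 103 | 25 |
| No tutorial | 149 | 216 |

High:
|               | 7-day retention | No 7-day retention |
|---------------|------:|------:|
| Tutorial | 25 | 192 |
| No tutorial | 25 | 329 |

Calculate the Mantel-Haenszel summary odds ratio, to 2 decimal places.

OR_MH = Σ(aᵢdᵢ/nᵢ) / Σ(bᵢcᵢ/nᵢ), where nᵢ is the stratum total.
Stratum 1 (Low): n = 550; a·d/n = 252·122/550 = 55.8982; b·c/n = 132·44/550 = 10.5600
Stratum 2 (Middle): n = 493; a·d/n = 103·216/493 = 45.1278; b·c/n = 25·149/493 = 7.5558
Stratum 3 (High): n = 571; a·d/n = 25·329/571 = 14.4046; b·c/n = 192·25/571 = 8.4063
OR_MH = (55.8982 + 45.1278 + 14.4046) / (10.5600 + 7.5558 + 8.4063) = 115.4305 / 26.5221 = 4.35224

4.35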